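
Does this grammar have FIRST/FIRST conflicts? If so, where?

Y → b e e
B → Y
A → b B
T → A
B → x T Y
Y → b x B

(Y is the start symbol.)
Yes. Y → b e e / Y → b x B on { 'b' }

A FIRST/FIRST conflict occurs when two productions N → α and N → β for the same non-terminal have FIRST(α) ∩ FIRST(β) ≠ ∅ (with ε ∈ FIRST of a nullable right-hand side, so two nullable alternatives also conflict).

FIRST sets of the non-terminals at (or reachable through a nullable prefix from) the front of some alternative:
  FIRST(Y) = { 'b' }

Productions for Y:
  Y → b e e: FIRST = { 'b' }
  Y → b x B: FIRST = { 'b' }
Productions for B:
  B → Y: FIRST = { 'b' }
  B → x T Y: FIRST = { 'x' }
A, T have only one production, so no FIRST/FIRST conflict is possible there.

Conflict for Y: Y → b e e and Y → b x B
  Overlap: { 'b' }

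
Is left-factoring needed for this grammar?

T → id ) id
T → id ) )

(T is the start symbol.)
Yes, T has productions with common prefix 'id )'

Left-factoring is needed when two productions for the same non-terminal
share a common prefix on the right-hand side.

Productions for T:
  T → id ) id
  T → id ) )

Found common prefix 'id )' in productions for T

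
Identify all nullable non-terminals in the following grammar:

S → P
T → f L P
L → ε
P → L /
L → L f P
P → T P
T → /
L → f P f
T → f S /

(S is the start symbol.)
{ 'L' }

A non-terminal is nullable if it can derive ε (the empty string): either it has an ε-production, or it has a production whose right-hand side consists entirely of nullable non-terminals.

ε-productions: L → ε
So L is immediately nullable.
No further non-terminal can be added: every production for the remaining non-terminals contains a terminal or a non-nullable non-terminal.
Nullable = { 'L' }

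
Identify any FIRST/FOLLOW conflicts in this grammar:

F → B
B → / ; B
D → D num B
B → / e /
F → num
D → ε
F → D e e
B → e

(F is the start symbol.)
A FIRST/FOLLOW conflict occurs when a non-terminal N has a nullable alternative N → β (β ⇒* ε) and another alternative N → α with FIRST(α) ∩ FOLLOW(N) ≠ ∅: on such a lookahead the parser cannot decide between expanding α and letting N vanish via β.

Nullable non-terminals: D.
FIRST sets used below: FIRST(D) = { 'num', ε }

D: nullable alternative(s) D → ε; FOLLOW(D) = { 'e', 'num' }
  D → D num B: FIRST \ {ε} = { 'num' } — overlaps FOLLOW(D) on { 'num' }: CONFLICT
  D → ε: FIRST \ {ε} = { } — this is the only nullable alternative, skip

B, F have no nullable alternative, so no FIRST/FOLLOW check is needed there.

So the grammar has 1 FIRST/FOLLOW conflict (marked CONFLICT above).

Answer: Yes. D → D num B with FOLLOW(D) on { 'num' }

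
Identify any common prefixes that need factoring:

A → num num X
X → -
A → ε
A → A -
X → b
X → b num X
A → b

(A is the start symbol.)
Yes, X has productions with common prefix 'b'

Left-factoring is needed when two productions for the same non-terminal
share a common prefix on the right-hand side.

Productions for A:
  A → num num X
  A → ε
  A → A -
  A → b
Productions for X:
  X → -
  X → b
  X → b num X

Found common prefix 'b' in productions for X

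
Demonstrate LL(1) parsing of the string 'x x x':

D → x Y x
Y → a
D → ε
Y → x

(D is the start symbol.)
Stack is shown with the top on the left.

Stack    Input    Action
------------------------
D $      x x x $  output D → x Y x
x Y x $  x x x $  match 'x'
Y x $    x x $    output Y → x
x x $    x x $    match 'x'
x $      x $      match 'x'
$        $        accept

The string is accepted.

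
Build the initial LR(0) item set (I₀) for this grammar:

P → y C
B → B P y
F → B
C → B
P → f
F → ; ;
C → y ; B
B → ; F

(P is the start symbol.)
{ [P → . f], [P → . y C], [P' → . P] }

First, augment the grammar with P' → P
I₀ = CLOSURE({ [P' → . P] }):
  [P' → . P] has the dot before P: add [P → . y C], [P → . f]
No further items can be added.

I₀ = { [P → . f], [P → . y C], [P' → . P] }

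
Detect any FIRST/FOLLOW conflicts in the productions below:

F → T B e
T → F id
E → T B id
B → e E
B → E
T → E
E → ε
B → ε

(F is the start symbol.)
Nullable non-terminals: B, E, T.
FIRST sets used below: FIRST(E) = { 'e', 'id', ε }, FIRST(T) = { 'e', 'id', ε }, FIRST(B) = { 'e', 'id', ε }, FIRST(F) = { 'e', 'id' }

B: nullable alternative(s) B → E, B → ε; FOLLOW(B) = { 'e', 'id' }
  B → e E: FIRST \ {ε} = { 'e' } — overlaps FOLLOW(B) on { 'e' }: CONFLICT
  B → E: FIRST \ {ε} = { 'e', 'id' } — overlaps FOLLOW(B) on { 'e', 'id' }: CONFLICT
  B → ε: FIRST \ {ε} = { } — disjoint from FOLLOW(B)

E: nullable alternative(s) E → ε; FOLLOW(E) = { 'e', 'id' }
  E → T B id: FIRST \ {ε} = { 'e', 'id' } — overlaps FOLLOW(E) on { 'e', 'id' }: CONFLICT
  E → ε: FIRST \ {ε} = { } — this is the only nullable alternative, skip

T: nullable alternative(s) T → E; FOLLOW(T) = { 'e', 'id' }
  T → F id: FIRST \ {ε} = { 'e', 'id' } — overlaps FOLLOW(T) on { 'e', 'id' }: CONFLICT
  T → E: FIRST \ {ε} = { 'e', 'id' } — this is the only nullable alternative, skip

F has no nullable alternative, so no FIRST/FOLLOW check is needed there.

So the grammar has 4 FIRST/FOLLOW conflicts (marked CONFLICT above).

Answer: Yes. T → F id with FOLLOW(T) on { 'e', 'id' }; E → T B id with FOLLOW(E) on { 'e', 'id' }; B → e E with FOLLOW(B) on { 'e' }; B → E with FOLLOW(B) on { 'e', 'id' }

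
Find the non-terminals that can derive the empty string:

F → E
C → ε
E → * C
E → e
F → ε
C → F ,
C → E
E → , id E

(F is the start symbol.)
A non-terminal is nullable if it can derive ε (the empty string): either it has an ε-production, or it has a production whose right-hand side consists entirely of nullable non-terminals.

ε-productions: C → ε, F → ε
So C, F are immediately nullable.
No further non-terminal can be added: every production for the remaining non-terminals contains a terminal or a non-nullable non-terminal.
Nullable = { 'C', 'F' }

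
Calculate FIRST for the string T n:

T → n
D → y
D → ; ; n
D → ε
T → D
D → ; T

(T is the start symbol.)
{ ';', 'n', 'y' }

FIRST sets of the non-terminals involved (from the grammar, by fixed-point iteration):
  FIRST(T) = { ';', 'n', 'y', ε }

To compute FIRST(T n), process the symbols left to right:
Symbol T is a non-terminal. Add FIRST(T) \ {ε} = { ';', 'n', 'y' }
T is nullable (ε ∈ FIRST(T)), continue to the next symbol.
Symbol n is a terminal. Add 'n' and stop.
FIRST(T n) = { ';', 'n', 'y' }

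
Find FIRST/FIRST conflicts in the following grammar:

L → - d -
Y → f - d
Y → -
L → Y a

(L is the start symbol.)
A FIRST/FIRST conflict occurs when two productions N → α and N → β for the same non-terminal have FIRST(α) ∩ FIRST(β) ≠ ∅ (with ε ∈ FIRST of a nullable right-hand side, so two nullable alternatives also conflict).

FIRST sets of the non-terminals at (or reachable through a nullable prefix from) the front of some alternative:
  FIRST(Y) = { '-', 'f' }

Productions for L:
  L → - d -: FIRST = { '-' }
  L → Y a: FIRST = { '-', 'f' }
Productions for Y:
  Y → f - d: FIRST = { 'f' }
  Y → -: FIRST = { '-' }

Conflict for L: L → - d - and L → Y a
  Overlap: { '-' }

Answer: Yes. L → '-' d '-' / L → Y a on { '-' }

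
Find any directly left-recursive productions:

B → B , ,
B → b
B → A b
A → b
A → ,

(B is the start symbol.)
Direct left recursion occurs when N → N α for some non-terminal N (the right-hand side begins with the left-hand side itself).

B → B , ,: LEFT RECURSIVE (starts with B)
B → b: starts with b
B → A b: starts with A
A → b: starts with b
A → ,: starts with ','

The grammar has direct left recursion on: B.

Answer: Yes, B is left-recursive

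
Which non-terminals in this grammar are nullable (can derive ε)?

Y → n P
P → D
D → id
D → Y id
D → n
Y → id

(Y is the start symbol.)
There are no ε-productions, so no non-terminal can derive ε.
No non-terminals are nullable.

Answer: None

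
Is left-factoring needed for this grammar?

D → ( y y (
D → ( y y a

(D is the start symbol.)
Left-factoring is needed when two productions for the same non-terminal
share a common prefix on the right-hand side.

Productions for D:
  D → ( y y (
  D → ( y y a

Found common prefix '( y y' in productions for D

Answer: Yes, D has productions with common prefix '( y y'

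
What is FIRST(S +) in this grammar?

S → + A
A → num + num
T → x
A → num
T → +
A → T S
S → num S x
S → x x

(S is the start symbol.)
FIRST sets of the non-terminals involved (from the grammar, by fixed-point iteration):
  FIRST(S) = { '+', 'num', 'x' }

To compute FIRST(S +), process the symbols left to right:
Symbol S is a non-terminal. Add FIRST(S) \ {ε} = { '+', 'num', 'x' }
S is not nullable (ε ∉ FIRST(S)), so stop here.
FIRST(S +) = { '+', 'num', 'x' }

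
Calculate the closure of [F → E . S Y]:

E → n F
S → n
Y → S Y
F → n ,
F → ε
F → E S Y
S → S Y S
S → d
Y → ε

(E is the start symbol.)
To compute CLOSURE, for each item [A → α.Bβ] where B is a non-terminal, add [B → .γ] for all productions B → γ; repeat for the newly added items until nothing changes.

Start with: [F → E . S Y]
  [F → E . S Y] has the dot before S: add [S → . n], [S → . S Y S], [S → . d]
No further items can be added.

CLOSURE = { [F → E . S Y], [S → . S Y S], [S → . d], [S → . n] }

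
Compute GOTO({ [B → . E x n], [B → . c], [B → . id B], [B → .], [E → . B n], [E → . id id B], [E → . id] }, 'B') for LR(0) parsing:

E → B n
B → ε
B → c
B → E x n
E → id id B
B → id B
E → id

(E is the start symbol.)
{ [E → B . n] }

GOTO(I, 'B') = CLOSURE({ [A → αX.β] : [A → α.Xβ] ∈ I, X = 'B' })

Items with dot before 'B', with the dot advanced:
  [E → . B n] → [E → B . n]
Closure adds nothing (no advanced item has the dot before a non-terminal).

GOTO = { [E → B . n] }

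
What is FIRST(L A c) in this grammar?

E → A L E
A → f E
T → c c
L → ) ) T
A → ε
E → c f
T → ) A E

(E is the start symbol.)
{ ')' }

FIRST sets of the non-terminals involved (from the grammar, by fixed-point iteration):
  FIRST(L) = { ')' }

To compute FIRST(L A c), process the symbols left to right:
Symbol L is a non-terminal. Add FIRST(L) \ {ε} = { ')' }
L is not nullable (ε ∉ FIRST(L)), so stop here.
FIRST(L A c) = { ')' }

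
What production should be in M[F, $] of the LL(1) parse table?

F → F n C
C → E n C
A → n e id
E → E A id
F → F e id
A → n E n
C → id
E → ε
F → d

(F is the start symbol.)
Empty (error entry)

To find M[F, $], we find productions for F where $ is in the predict set (PREDICT(N → α) = (FIRST(α) \ {ε}) ∪ (FOLLOW(N) if α ⇒* ε)).

Relevant sets:
  FIRST(F) = { 'd' }

F → F n C: PREDICT = { 'd' }
F → F e id: PREDICT = { 'd' }
F → d: PREDICT = { 'd' }

M[F, $] is empty (no production applies)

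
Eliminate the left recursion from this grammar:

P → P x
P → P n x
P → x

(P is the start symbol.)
P → x P'
P' → x P'
P' → n x P'
P' → ε

P is directly left-recursive. The standard transformation for
  A → A α₁ | ... | A α_m | β₁ | ... | β_n
is
  A  → β₁ A' | ... | β_n A'
  A' → α₁ A' | ... | α_m A' | ε

P → x becomes P → x P'
P → P x becomes P' → x P'
P → P n x becomes P' → n x P'
Add P' → ε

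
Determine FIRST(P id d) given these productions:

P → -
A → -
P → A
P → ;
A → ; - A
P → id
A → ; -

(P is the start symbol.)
{ '-', ';', 'id' }

FIRST sets of the non-terminals involved (from the grammar, by fixed-point iteration):
  FIRST(P) = { '-', ';', 'id' }

To compute FIRST(P id d), process the symbols left to right:
Symbol P is a non-terminal. Add FIRST(P) \ {ε} = { '-', ';', 'id' }
P is not nullable (ε ∉ FIRST(P)), so stop here.
FIRST(P id d) = { '-', ';', 'id' }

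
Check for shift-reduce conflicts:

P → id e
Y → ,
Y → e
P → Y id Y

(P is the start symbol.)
A shift-reduce conflict occurs when an LR(0) state has both:
  - a complete (reduce) item [A → α .] (dot at the end), and
  - a shift item [B → β . c γ] (dot before a terminal).

Augment with P' → P and build the canonical LR(0) collection (I0 = CLOSURE({[P' → . P]}), then GOTO on every symbol after a dot until no new states appear). It has 9 states:
  I0: { [P → . Y id Y], [P → . id e], [P' → . P], [Y → . ,], [Y → . e] }  — shift
  I1: { [Y → , .] }  — reduce
  I2: { [P' → P .] }  — accept
  I3: { [P → Y . id Y] }  — shift
  I4: { [Y → e .] }  — reduce
  I5: { [P → id . e] }  — shift
  I6: { [P → id e .] }  — reduce
  I7: { [P → Y id . Y], [Y → . ,], [Y → . e] }  — shift
  I8: { [P → Y id Y .] }  — reduce

No state contains both a complete item and a shift item.

Answer: No shift-reduce conflicts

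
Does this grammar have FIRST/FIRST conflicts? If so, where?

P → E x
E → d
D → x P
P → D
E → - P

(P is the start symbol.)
No FIRST/FIRST conflicts.

A FIRST/FIRST conflict occurs when two productions N → α and N → β for the same non-terminal have FIRST(α) ∩ FIRST(β) ≠ ∅ (with ε ∈ FIRST of a nullable right-hand side, so two nullable alternatives also conflict).

FIRST sets of the non-terminals at (or reachable through a nullable prefix from) the front of some alternative:
  FIRST(E) = { '-', 'd' }
  FIRST(D) = { 'x' }

Productions for P:
  P → E x: FIRST = { '-', 'd' }
  P → D: FIRST = { 'x' }
Productions for E:
  E → d: FIRST = { 'd' }
  E → - P: FIRST = { '-' }
D has only one production, so no FIRST/FIRST conflict is possible there.

All alternatives of each non-terminal have pairwise disjoint FIRST sets.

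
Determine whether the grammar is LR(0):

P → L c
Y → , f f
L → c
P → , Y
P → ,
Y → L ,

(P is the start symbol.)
No. Shift-reduce conflict between [P → , .] and [L → . c]

Augment with P' → P and build the canonical LR(0) collection (I0 = CLOSURE({[P' → . P]}), then GOTO on every symbol after a dot until no new states appear). It has 12 states:
  I0: { [L → . c], [P → . , Y], [P → . ,], [P → . L c], [P' → . P] }  — shift
  I1: { [L → . c], [P → , . Y], [P → , .], [Y → . , f f], [Y → . L ,] }  — shift, reduce
  I2: { [P → L . c] }  — shift
  I3: { [P' → P .] }  — accept
  I4: { [L → c .] }  — reduce
  I5: { [P → L c .] }  — reduce
  I6: { [Y → , . f f] }  — shift
  I7: { [Y → L . ,] }  — shift
  I8: { [P → , Y .] }  — reduce
  I9: { [Y → L , .] }  — reduce
  I10: { [Y → , f . f] }  — shift
  I11: { [Y → , f f .] }  — reduce

Conflict in state I1:
  Shift-reduce conflict between [P → , .] and [L → . c]
So the grammar is NOT LR(0).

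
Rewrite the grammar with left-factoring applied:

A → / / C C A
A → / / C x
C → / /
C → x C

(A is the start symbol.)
Left-factoring transforms A → αβ₁ | αβ₂ into A → αA' and A' → β₁ | β₂
(α is the longest common prefix among the alternatives). Repeat until
no nonterminal has two alternatives with a common prefix.

Round 1: A has alternatives sharing prefix '/ / C'. Introduce A': A → / / C A'
  Add: A' → C A
  Add: A' → x

No remaining common prefixes — done.

Resulting grammar:
A → / / C A'
A' → C A
A' → x
C → / /
C → x C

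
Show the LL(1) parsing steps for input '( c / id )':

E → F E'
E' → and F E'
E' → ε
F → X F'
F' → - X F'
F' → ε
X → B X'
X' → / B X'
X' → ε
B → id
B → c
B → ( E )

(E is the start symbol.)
Stack is shown with the top on the left.

Stack                      Input         Action
-----------------------------------------------
E $                        ( c / id ) $  output E → F E'
F E' $                     ( c / id ) $  output F → X F'
X F' E' $                  ( c / id ) $  output X → B X'
B X' F' E' $               ( c / id ) $  output B → ( E )
( E ) X' F' E' $           ( c / id ) $  match '('
E ) X' F' E' $             c / id ) $    output E → F E'
F E' ) X' F' E' $          c / id ) $    output F → X F'
X F' E' ) X' F' E' $       c / id ) $    output X → B X'
B X' F' E' ) X' F' E' $    c / id ) $    output B → c
c X' F' E' ) X' F' E' $    c / id ) $    match 'c'
X' F' E' ) X' F' E' $      / id ) $      output X' → / B X'
/ B X' F' E' ) X' F' E' $  / id ) $      match '/'
B X' F' E' ) X' F' E' $    id ) $        output B → id
id X' F' E' ) X' F' E' $   id ) $        match 'id'
X' F' E' ) X' F' E' $      ) $           output X' → ε
F' E' ) X' F' E' $         ) $           output F' → ε
E' ) X' F' E' $            ) $           output E' → ε
) X' F' E' $               ) $           match ')'
X' F' E' $                 $             output X' → ε
F' E' $                    $             output F' → ε
E' $                       $             output E' → ε
$                          $             accept

The string is accepted.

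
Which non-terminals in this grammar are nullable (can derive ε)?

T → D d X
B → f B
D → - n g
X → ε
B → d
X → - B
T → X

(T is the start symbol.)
{ 'T', 'X' }

ε-productions: X → ε
So X is immediately nullable.
T → X: every symbol on the right is nullable, so T is nullable too.
No further non-terminal can be added: every production for the remaining non-terminals contains a terminal or a non-nullable non-terminal.
Nullable = { 'T', 'X' }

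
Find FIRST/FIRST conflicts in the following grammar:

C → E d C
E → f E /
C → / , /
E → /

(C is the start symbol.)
FIRST sets of the non-terminals at (or reachable through a nullable prefix from) the front of some alternative:
  FIRST(E) = { '/', 'f' }

Productions for C:
  C → E d C: FIRST = { '/', 'f' }
  C → / , /: FIRST = { '/' }
Productions for E:
  E → f E /: FIRST = { 'f' }
  E → /: FIRST = { '/' }

Conflict for C: C → E d C and C → / , /
  Overlap: { '/' }

Answer: Yes. C → E d C / C → '/' ',' '/' on { '/' }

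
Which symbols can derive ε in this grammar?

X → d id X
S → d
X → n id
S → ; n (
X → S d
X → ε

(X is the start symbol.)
{ 'X' }

A non-terminal is nullable if it can derive ε (the empty string): either it has an ε-production, or it has a production whose right-hand side consists entirely of nullable non-terminals.

ε-productions: X → ε
So X is immediately nullable.
No further non-terminal can be added: every production for the remaining non-terminals contains a terminal or a non-nullable non-terminal.
Nullable = { 'X' }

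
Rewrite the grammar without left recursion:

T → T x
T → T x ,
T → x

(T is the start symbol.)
T is directly left-recursive. The standard transformation for
  A → A α₁ | ... | A α_m | β₁ | ... | β_n
is
  A  → β₁ A' | ... | β_n A'
  A' → α₁ A' | ... | α_m A' | ε

T → x becomes T → x T'
T → T x becomes T' → x T'
T → T x , becomes T' → x , T'
Add T' → ε

Resulting grammar:
T → x T'
T' → x T'
T' → x , T'
T' → ε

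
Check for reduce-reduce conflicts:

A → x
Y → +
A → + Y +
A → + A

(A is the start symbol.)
Augment with A' → A and build the canonical LR(0) collection (I0 = CLOSURE({[A' → . A]}), then GOTO on every symbol after a dot until no new states appear). It has 8 states:
  I0: { [A → . + A], [A → . + Y +], [A → . x], [A' → . A] }  — shift
  I1: { [A → + . A], [A → + . Y +], [A → . + A], [A → . + Y +], [A → . x], [Y → . +] }  — shift
  I2: { [A' → A .] }  — accept
  I3: { [A → x .] }  — reduce
  I4: { [A → + . A], [A → + . Y +], [A → . + A], [A → . + Y +], [A → . x], [Y → + .], [Y → . +] }  — shift, reduce
  I5: { [A → + A .] }  — reduce
  I6: { [A → + Y . +] }  — shift
  I7: { [A → + Y + .] }  — reduce

No state contains more than one complete item.

Answer: No reduce-reduce conflicts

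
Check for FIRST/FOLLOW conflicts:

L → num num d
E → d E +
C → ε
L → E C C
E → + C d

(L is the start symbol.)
A FIRST/FOLLOW conflict occurs when a non-terminal N has a nullable alternative N → β (β ⇒* ε) and another alternative N → α with FIRST(α) ∩ FOLLOW(N) ≠ ∅: on such a lookahead the parser cannot decide between expanding α and letting N vanish via β.

Nullable non-terminals: C.
C has a nullable alternative but only one production, so nothing to check.

E, L have no nullable alternative, so no FIRST/FOLLOW check is needed there.

No FIRST/FOLLOW conflicts found.

Answer: No FIRST/FOLLOW conflicts.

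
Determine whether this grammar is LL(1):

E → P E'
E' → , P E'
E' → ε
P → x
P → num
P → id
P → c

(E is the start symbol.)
Yes, the grammar is LL(1).

Relevant sets:
  FOLLOW(E') = { $ }

For E':
  PREDICT(E' → ',' P E') = { ',' }
  PREDICT(E' → ε) = { $ }
For P:
  PREDICT(P → x) = { 'x' }
  PREDICT(P → num) = { 'num' }
  PREDICT(P → id) = { 'id' }
  PREDICT(P → c) = { 'c' }
E has a single production, so nothing to check there.

All predict sets are disjoint. The grammar IS LL(1).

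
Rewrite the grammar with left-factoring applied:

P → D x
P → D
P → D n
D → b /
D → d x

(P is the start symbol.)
P → D P'
P' → x
P' → ε
P' → n
D → b /
D → d x

Left-factoring transforms A → αβ₁ | αβ₂ into A → αA' and A' → β₁ | β₂
(α is the longest common prefix among the alternatives). Repeat until
no nonterminal has two alternatives with a common prefix.

Round 1: P has alternatives sharing prefix 'D'. Introduce P': P → D P'
  Add: P' → x
  Add: P' → ε
  Add: P' → n

No remaining common prefixes — done.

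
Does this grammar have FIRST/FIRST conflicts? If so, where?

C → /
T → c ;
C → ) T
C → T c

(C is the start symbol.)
No FIRST/FIRST conflicts.

A FIRST/FIRST conflict occurs when two productions N → α and N → β for the same non-terminal have FIRST(α) ∩ FIRST(β) ≠ ∅ (with ε ∈ FIRST of a nullable right-hand side, so two nullable alternatives also conflict).

FIRST sets of the non-terminals at (or reachable through a nullable prefix from) the front of some alternative:
  FIRST(T) = { 'c' }

Productions for C:
  C → /: FIRST = { '/' }
  C → ) T: FIRST = { ')' }
  C → T c: FIRST = { 'c' }
T has only one production, so no FIRST/FIRST conflict is possible there.

All alternatives of each non-terminal have pairwise disjoint FIRST sets.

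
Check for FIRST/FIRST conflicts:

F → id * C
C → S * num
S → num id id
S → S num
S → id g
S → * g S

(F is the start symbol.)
A FIRST/FIRST conflict occurs when two productions N → α and N → β for the same non-terminal have FIRST(α) ∩ FIRST(β) ≠ ∅ (with ε ∈ FIRST of a nullable right-hand side, so two nullable alternatives also conflict).

FIRST sets of the non-terminals at (or reachable through a nullable prefix from) the front of some alternative:
  FIRST(S) = { '*', 'id', 'num' }

Productions for S:
  S → num id id: FIRST = { 'num' }
  S → S num: FIRST = { '*', 'id', 'num' }
  S → id g: FIRST = { 'id' }
  S → * g S: FIRST = { '*' }
F, C have only one production, so no FIRST/FIRST conflict is possible there.

Conflict for S: S → num id id and S → S num
  Overlap: { 'num' }
Conflict for S: S → S num and S → id g
  Overlap: { 'id' }
Conflict for S: S → S num and S → * g S
  Overlap: { '*' }

Answer: Yes. S → num id id / S → S num on { 'num' }; S → S num / S → id g on { 'id' }; S → S num / S → '*' g S on { '*' }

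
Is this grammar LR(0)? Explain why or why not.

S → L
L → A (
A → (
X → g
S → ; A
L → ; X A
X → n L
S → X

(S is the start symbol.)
A grammar is LR(0) if no state in the canonical LR(0) collection has:
  - both a shift item (dot before a terminal) and a complete item (shift-reduce conflict), or
  - two or more complete items (reduce-reduce conflict; the accept item [S' → S .] counts as a complete item here).

Augment with S' → S and build the canonical LR(0) collection (I0 = CLOSURE({[S' → . S]}), then GOTO on every symbol after a dot until no new states appear). It has 15 states:
  I0: { [A → . (], [L → . ; X A], [L → . A (], [S → . ; A], [S → . L], [S → . X], [S' → . S], [X → . g], [X → . n L] }  — shift
  I1: { [A → ( .] }  — reduce
  I2: { [A → . (], [L → ; . X A], [S → ; . A], [X → . g], [X → . n L] }  — shift
  I3: { [L → A . (] }  — shift
  I4: { [S → L .] }  — reduce
  I5: { [S' → S .] }  — accept
  I6: { [S → X .] }  — reduce
  I7: { [X → g .] }  — reduce
  I8: { [A → . (], [L → . ; X A], [L → . A (], [X → n . L] }  — shift
  I9: { [L → ; . X A], [X → . g], [X → . n L] }  — shift
  I10: { [X → n L .] }  — reduce
  I11: { [A → . (], [L → ; X . A] }  — shift
  I12: { [L → ; X A .] }  — reduce
  I13: { [L → A ( .] }  — reduce
  I14: { [S → ; A .] }  — reduce

Every state is either a pure shift/goto state or contains exactly one complete item and nothing to shift — no conflicts. The grammar is LR(0).

Answer: Yes, the grammar is LR(0)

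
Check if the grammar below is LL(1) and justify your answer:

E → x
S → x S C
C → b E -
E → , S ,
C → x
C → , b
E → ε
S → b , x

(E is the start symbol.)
Yes, the grammar is LL(1).

Relevant sets:
  FOLLOW(E) = { $, '-' }

For E:
  PREDICT(E → x) = { 'x' }
  PREDICT(E → ',' S ',') = { ',' }
  PREDICT(E → ε) = { $, '-' }
For S:
  PREDICT(S → x S C) = { 'x' }
  PREDICT(S → b ',' x) = { 'b' }
For C:
  PREDICT(C → b E '-') = { 'b' }
  PREDICT(C → x) = { 'x' }
  PREDICT(C → ',' b) = { ',' }

All predict sets are disjoint. The grammar IS LL(1).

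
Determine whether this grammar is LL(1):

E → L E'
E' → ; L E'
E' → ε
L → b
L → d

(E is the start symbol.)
Yes, the grammar is LL(1).

A grammar is LL(1) if for each non-terminal N with multiple productions, the predict sets of those productions are pairwise disjoint, where PREDICT(N → α) = (FIRST(α) \ {ε}) ∪ (FOLLOW(N) if α ⇒* ε).

Relevant sets:
  FOLLOW(E') = { $ }

For E':
  PREDICT(E' → ';' L E') = { ';' }
  PREDICT(E' → ε) = { $ }
For L:
  PREDICT(L → b) = { 'b' }
  PREDICT(L → d) = { 'd' }
E has a single production, so nothing to check there.

All predict sets are disjoint. The grammar IS LL(1).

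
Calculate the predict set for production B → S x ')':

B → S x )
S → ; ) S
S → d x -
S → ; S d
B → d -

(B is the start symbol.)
PREDICT(B → S x ')') = (FIRST(RHS) \ {ε}) ∪ (FOLLOW(B) if ε ∈ FIRST(RHS), i.e. RHS ⇒* ε)
FIRST(S) = { ';', 'd' }
FIRST(S x ')') = { ';', 'd' }
ε ∉ FIRST(S x ')'), so FOLLOW(B) is not added.
PREDICT(B → S x ')') = { ';', 'd' }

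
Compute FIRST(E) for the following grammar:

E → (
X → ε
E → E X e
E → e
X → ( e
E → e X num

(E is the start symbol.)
To compute FIRST(E), examine every production with E on the left-hand side, reading each right-hand side left to right until a non-nullable symbol is reached.

From E → (:
  - '(' is a terminal: add '(' and stop
From E → E X e:
  - E is the symbol being defined: contributes nothing new
    E is not nullable, so stop
From E → e:
  - e is a terminal: add 'e' and stop
From E → e X num:
  - e is a terminal: add 'e' and stop

Collecting: FIRST(E) = { '(', 'e' }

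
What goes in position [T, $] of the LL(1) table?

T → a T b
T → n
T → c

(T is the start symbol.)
To find M[T, $], we find productions for T where $ is in the predict set (PREDICT(N → α) = (FIRST(α) \ {ε}) ∪ (FOLLOW(N) if α ⇒* ε)).

T → a T b: PREDICT = { 'a' }
T → n: PREDICT = { 'n' }
T → c: PREDICT = { 'c' }

M[T, $] is empty (no production applies)

Answer: Empty (error entry)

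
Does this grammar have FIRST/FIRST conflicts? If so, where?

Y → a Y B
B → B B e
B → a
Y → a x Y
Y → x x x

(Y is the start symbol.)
A FIRST/FIRST conflict occurs when two productions N → α and N → β for the same non-terminal have FIRST(α) ∩ FIRST(β) ≠ ∅ (with ε ∈ FIRST of a nullable right-hand side, so two nullable alternatives also conflict).

FIRST sets of the non-terminals at (or reachable through a nullable prefix from) the front of some alternative:
  FIRST(B) = { 'a' }

Productions for Y:
  Y → a Y B: FIRST = { 'a' }
  Y → a x Y: FIRST = { 'a' }
  Y → x x x: FIRST = { 'x' }
Productions for B:
  B → B B e: FIRST = { 'a' }
  B → a: FIRST = { 'a' }

Conflict for Y: Y → a Y B and Y → a x Y
  Overlap: { 'a' }
Conflict for B: B → B B e and B → a
  Overlap: { 'a' }

Answer: Yes. Y → a Y B / Y → a x Y on { 'a' }; B → B B e / B → a on { 'a' }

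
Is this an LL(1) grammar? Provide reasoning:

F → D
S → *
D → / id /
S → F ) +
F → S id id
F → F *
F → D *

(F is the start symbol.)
No. Predict set conflict for F: { '/' }

A grammar is LL(1) if for each non-terminal N with multiple productions, the predict sets of those productions are pairwise disjoint, where PREDICT(N → α) = (FIRST(α) \ {ε}) ∪ (FOLLOW(N) if α ⇒* ε).

Relevant sets:
  FIRST(D) = { '/' }
  FIRST(S) = { '*', '/' }
  FIRST(F) = { '*', '/' }

For F:
  PREDICT(F → D) = { '/' }
  PREDICT(F → S id id) = { '*', '/' }
  PREDICT(F → F '*') = { '*', '/' }
  PREDICT(F → D '*') = { '/' }
For S:
  PREDICT(S → '*') = { '*' }
  PREDICT(S → F ')' '+') = { '*', '/' }
D has a single production, so nothing to check there.

Conflict found: Predict set conflict for F: { '/' }
The grammar is NOT LL(1).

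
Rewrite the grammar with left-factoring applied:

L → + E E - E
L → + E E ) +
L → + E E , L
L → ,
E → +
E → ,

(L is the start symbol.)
L → + E E L'
L' → - E
L' → ) +
L' → , L
L → ,
E → +
E → ,

Left-factoring transforms A → αβ₁ | αβ₂ into A → αA' and A' → β₁ | β₂
(α is the longest common prefix among the alternatives). Repeat until
no nonterminal has two alternatives with a common prefix.

Round 1: L has alternatives sharing prefix '+ E E'. Introduce L': L → + E E L'
  Add: L' → - E
  Add: L' → ) +
  Add: L' → , L

No remaining common prefixes — done.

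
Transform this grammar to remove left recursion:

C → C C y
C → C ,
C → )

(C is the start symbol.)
C is directly left-recursive. The standard transformation for
  A → A α₁ | ... | A α_m | β₁ | ... | β_n
is
  A  → β₁ A' | ... | β_n A'
  A' → α₁ A' | ... | α_m A' | ε

C → ) becomes C → ) C'
C → C C y becomes C' → C y C'
C → C , becomes C' → , C'
Add C' → ε

Resulting grammar:
C → ) C'
C' → C y C'
C' → , C'
C' → ε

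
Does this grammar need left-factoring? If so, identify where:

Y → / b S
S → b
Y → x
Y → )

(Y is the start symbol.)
No, left-factoring is not needed

Left-factoring is needed when two productions for the same non-terminal
share a common prefix on the right-hand side.

Productions for Y:
  Y → / b S
  Y → x
  Y → )

No common prefixes found.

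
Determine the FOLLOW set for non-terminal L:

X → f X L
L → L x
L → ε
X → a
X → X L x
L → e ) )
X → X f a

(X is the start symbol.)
{ $, 'e', 'f', 'x' }

To compute FOLLOW(L), find every occurrence of L on a right-hand side N → α L β: add FIRST(β) \ {ε}, and if β is empty or nullable also add FOLLOW(N). Iterate to a fixed point.

In X → f X L: L is at the end, add FOLLOW(X)
In L → L x: L is followed by x, add FIRST(x) \ {ε} = { 'x' }
In X → X L x: L is followed by x, add FIRST(x) \ {ε} = { 'x' }

The FOLLOW sets referred to above (computed the same way, to a fixed point):
  FOLLOW(X) = { $, 'e', 'f', 'x' }

Taking the union: FOLLOW(L) = { $, 'e', 'f', 'x' }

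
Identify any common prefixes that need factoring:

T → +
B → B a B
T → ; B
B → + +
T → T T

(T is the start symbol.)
Left-factoring is needed when two productions for the same non-terminal
share a common prefix on the right-hand side.

Productions for T:
  T → +
  T → ; B
  T → T T
Productions for B:
  B → B a B
  B → + +

No common prefixes found.

Answer: No, left-factoring is not needed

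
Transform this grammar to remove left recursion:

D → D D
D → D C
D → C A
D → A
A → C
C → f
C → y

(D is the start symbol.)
D → C A D'
D → A D'
D' → D D'
D' → C D'
D' → ε
A → C
C → f
C → y

D is directly left-recursive. The standard transformation for
  A → A α₁ | ... | A α_m | β₁ | ... | β_n
is
  A  → β₁ A' | ... | β_n A'
  A' → α₁ A' | ... | α_m A' | ε

D → C A becomes D → C A D'
D → A becomes D → A D'
D → D D becomes D' → D D'
D → D C becomes D' → C D'
Add D' → ε

Productions for other non-terminals are unchanged:
  A → C
  C → f
  C → y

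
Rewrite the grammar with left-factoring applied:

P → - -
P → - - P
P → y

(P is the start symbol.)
P → - - P'
P' → ε
P' → P
P → y

Left-factoring transforms A → αβ₁ | αβ₂ into A → αA' and A' → β₁ | β₂
(α is the longest common prefix among the alternatives). Repeat until
no nonterminal has two alternatives with a common prefix.

Round 1: P has alternatives sharing prefix '- -'. Introduce P': P → - - P'
  Add: P' → ε
  Add: P' → P

No remaining common prefixes — done.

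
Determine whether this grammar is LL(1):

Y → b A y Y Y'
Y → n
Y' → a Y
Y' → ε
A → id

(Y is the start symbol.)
No. Predict set conflict for Y': { 'a' }

A grammar is LL(1) if for each non-terminal N with multiple productions, the predict sets of those productions are pairwise disjoint, where PREDICT(N → α) = (FIRST(α) \ {ε}) ∪ (FOLLOW(N) if α ⇒* ε).

Relevant sets:
  FOLLOW(Y') = { $, 'a' }

For Y:
  PREDICT(Y → b A y Y Y') = { 'b' }
  PREDICT(Y → n) = { 'n' }
For Y':
  PREDICT(Y' → a Y) = { 'a' }
  PREDICT(Y' → ε) = { $, 'a' }
A has a single production, so nothing to check there.

Conflict found: Predict set conflict for Y': { 'a' }
The grammar is NOT LL(1).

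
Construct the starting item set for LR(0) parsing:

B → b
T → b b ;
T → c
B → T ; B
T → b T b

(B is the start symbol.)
{ [B → . T ; B], [B → . b], [B' → . B], [T → . b T b], [T → . b b ;], [T → . c] }

First, augment the grammar with B' → B
I₀ = CLOSURE({ [B' → . B] }):
  [B' → . B] has the dot before B: add [B → . b], [B → . T ; B]
  [B → . T ; B] has the dot before T: add [T → . b b ;], [T → . c], [T → . b T b]
No further items can be added.

I₀ = { [B → . T ; B], [B → . b], [B' → . B], [T → . b T b], [T → . b b ;], [T → . c] }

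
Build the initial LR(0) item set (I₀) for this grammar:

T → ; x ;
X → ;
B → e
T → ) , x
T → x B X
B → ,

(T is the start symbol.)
{ [T → . ) , x], [T → . ; x ;], [T → . x B X], [T' → . T] }

First, augment the grammar with T' → T
I₀ = CLOSURE({ [T' → . T] }):
  [T' → . T] has the dot before T: add [T → . ; x ;], [T → . ) , x], [T → . x B X]
No further items can be added.

I₀ = { [T → . ) , x], [T → . ; x ;], [T → . x B X], [T' → . T] }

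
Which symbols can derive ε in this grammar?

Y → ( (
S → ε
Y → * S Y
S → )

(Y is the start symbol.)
{ 'S' }

A non-terminal is nullable if it can derive ε (the empty string): either it has an ε-production, or it has a production whose right-hand side consists entirely of nullable non-terminals.

ε-productions: S → ε
So S is immediately nullable.
No further non-terminal can be added: every production for the remaining non-terminals contains a terminal or a non-nullable non-terminal.
Nullable = { 'S' }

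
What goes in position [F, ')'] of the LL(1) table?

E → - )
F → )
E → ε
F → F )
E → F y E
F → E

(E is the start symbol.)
To find M[F, ')'], we find productions for F where ')' is in the predict set (PREDICT(N → α) = (FIRST(α) \ {ε}) ∪ (FOLLOW(N) if α ⇒* ε)).

Relevant sets:
  FIRST(F) = { ')', '-', 'y', ε }
  FIRST(E) = { ')', '-', 'y', ε }
  FOLLOW(F) = { ')', 'y' }

F → ): PREDICT = { ')' }
  ')' is in predict set, so this production goes in M[F, ')']
F → F ): PREDICT = { ')', '-', 'y' }
  ')' is in predict set, so this production goes in M[F, ')']
F → E: PREDICT = { ')', '-', 'y' }
  ')' is in predict set, so this production goes in M[F, ')']

M[F, ')'] = F → ), F → F ), F → E  (a multiply-defined cell — the grammar is not LL(1))

Answer: F → ), F → F ), F → E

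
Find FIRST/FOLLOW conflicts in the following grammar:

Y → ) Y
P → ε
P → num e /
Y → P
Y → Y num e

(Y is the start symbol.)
Yes. Y → Y num e with FOLLOW(Y) on { 'num' }; P → num e '/' with FOLLOW(P) on { 'num' }

A FIRST/FOLLOW conflict occurs when a non-terminal N has a nullable alternative N → β (β ⇒* ε) and another alternative N → α with FIRST(α) ∩ FOLLOW(N) ≠ ∅: on such a lookahead the parser cannot decide between expanding α and letting N vanish via β.

Nullable non-terminals: P, Y.
FIRST sets used below: FIRST(P) = { 'num', ε }, FIRST(Y) = { ')', 'num', ε }

P: nullable alternative(s) P → ε; FOLLOW(P) = { $, 'num' }
  P → ε: FIRST \ {ε} = { } — this is the only nullable alternative, skip
  P → num e /: FIRST \ {ε} = { 'num' } — overlaps FOLLOW(P) on { 'num' }: CONFLICT

Y: nullable alternative(s) Y → P; FOLLOW(Y) = { $, 'num' }
  Y → ) Y: FIRST \ {ε} = { ')' } — disjoint from FOLLOW(Y)
  Y → P: FIRST \ {ε} = { 'num' } — this is the only nullable alternative, skip
  Y → Y num e: FIRST \ {ε} = { ')', 'num' } — overlaps FOLLOW(Y) on { 'num' }: CONFLICT

So the grammar has 2 FIRST/FOLLOW conflicts (marked CONFLICT above).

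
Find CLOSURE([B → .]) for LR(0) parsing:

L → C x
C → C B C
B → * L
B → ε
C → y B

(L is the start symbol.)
To compute CLOSURE, for each item [A → α.Bβ] where B is a non-terminal, add [B → .γ] for all productions B → γ; repeat for the newly added items until nothing changes.

Start with: [B → .]
The dot is at the end, so nothing is added.

CLOSURE = { [B → .] }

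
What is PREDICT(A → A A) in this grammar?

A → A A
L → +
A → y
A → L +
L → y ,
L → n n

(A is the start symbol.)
PREDICT(A → A A) = (FIRST(RHS) \ {ε}) ∪ (FOLLOW(A) if ε ∈ FIRST(RHS), i.e. RHS ⇒* ε)
FIRST(A) = { '+', 'n', 'y' }
FIRST(A A) = { '+', 'n', 'y' }
ε ∉ FIRST(A A), so FOLLOW(A) is not added.
PREDICT(A → A A) = { '+', 'n', 'y' }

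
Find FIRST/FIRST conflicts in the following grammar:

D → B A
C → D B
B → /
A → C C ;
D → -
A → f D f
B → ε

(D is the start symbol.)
FIRST sets of the non-terminals at (or reachable through a nullable prefix from) the front of some alternative:
  FIRST(B) = { '/', ε }
  FIRST(A) = { '-', '/', 'f' }
  FIRST(C) = { '-', '/', 'f' }

Productions for D:
  D → B A: FIRST = { '-', '/', 'f' }
  D → -: FIRST = { '-' }
Productions for B:
  B → /: FIRST = { '/' }
  B → ε: FIRST = { ε }
Productions for A:
  A → C C ;: FIRST = { '-', '/', 'f' }
  A → f D f: FIRST = { 'f' }
C has only one production, so no FIRST/FIRST conflict is possible there.

Conflict for D: D → B A and D → -
  Overlap: { '-' }
Conflict for A: A → C C ; and A → f D f
  Overlap: { 'f' }

Answer: Yes. D → B A / D → '-' on { '-' }; A → C C ';' / A → f D f on { 'f' }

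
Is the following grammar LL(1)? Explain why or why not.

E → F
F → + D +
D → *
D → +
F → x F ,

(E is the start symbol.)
Yes, the grammar is LL(1).

For F:
  PREDICT(F → '+' D '+') = { '+' }
  PREDICT(F → x F ',') = { 'x' }
For D:
  PREDICT(D → '*') = { '*' }
  PREDICT(D → '+') = { '+' }
E has a single production, so nothing to check there.

All predict sets are disjoint. The grammar IS LL(1).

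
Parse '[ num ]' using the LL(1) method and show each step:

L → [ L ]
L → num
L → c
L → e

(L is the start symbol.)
Stack is shown with the top on the left.

Stack    Input      Action
--------------------------
L $      [ num ] $  output L → [ L ]
[ L ] $  [ num ] $  match '['
L ] $    num ] $    output L → num
num ] $  num ] $    match 'num'
] $      ] $        match ']'
$        $          accept

The string is accepted.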